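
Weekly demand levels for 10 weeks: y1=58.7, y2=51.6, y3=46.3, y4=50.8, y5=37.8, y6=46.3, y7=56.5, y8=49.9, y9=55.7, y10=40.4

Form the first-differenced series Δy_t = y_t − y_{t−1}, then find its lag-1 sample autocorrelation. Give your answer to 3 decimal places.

First differences Δy: -7.1, -5.3, 4.5, -13.0, 8.5, 10.2, -6.6, 5.8, -15.3
Mean of differences = -2.0333
Numerator Σ(Δy_t−Δȳ)(Δy_{t+1}−Δȳ) = -258.6578
Denominator Σ(Δy_t−Δȳ)² = 718.1200
r_1(Δy) = -258.6578 / 718.1200 = -0.360

-0.360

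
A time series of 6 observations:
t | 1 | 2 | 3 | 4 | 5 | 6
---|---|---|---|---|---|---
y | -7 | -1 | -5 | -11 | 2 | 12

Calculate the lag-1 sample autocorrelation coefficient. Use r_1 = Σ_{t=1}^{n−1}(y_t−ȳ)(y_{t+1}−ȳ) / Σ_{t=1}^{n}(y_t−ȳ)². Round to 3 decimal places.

Mean ȳ = (-7 − 1 − 5 − 11 + 2 + 12)/6 = -1.6667
Deviations from mean: -5.3333, 0.6667, -3.3333, -9.3333, 3.6667, 13.6667
Numerator Σ_{t=1}^{5}(y_t−ȳ)(y_{t+1}−ȳ) = 41.2222
Denominator Σ(y_t−ȳ)² = 327.3333
r_1 = 41.2222 / 327.3333 = 0.126

0.126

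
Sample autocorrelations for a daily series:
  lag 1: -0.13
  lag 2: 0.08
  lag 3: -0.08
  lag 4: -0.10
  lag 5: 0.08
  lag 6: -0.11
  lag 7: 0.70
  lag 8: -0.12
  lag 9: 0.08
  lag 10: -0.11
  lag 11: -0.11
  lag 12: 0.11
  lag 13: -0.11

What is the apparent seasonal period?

The largest autocorrelation is r_7 = 0.70; the remaining lags stay at or below 0.11.
The dominant spike at lag 7 indicates a seasonal period of 7.

7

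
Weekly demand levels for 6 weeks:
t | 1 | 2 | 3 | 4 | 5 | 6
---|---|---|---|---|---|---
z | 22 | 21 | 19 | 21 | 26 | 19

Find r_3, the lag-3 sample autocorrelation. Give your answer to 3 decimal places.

0.110

Mean z̄ = (22 + 21 + 19 + 21 + 26 + 19)/6 = 21.3333
Σ(z_t−z̄)(z_{t+3}−z̄) = (-0.2222) + (-1.5556) + (5.4444) = 3.6667
Denominator Σ(z_t−z̄)² = 33.3333
r_3 = 3.6667 / 33.3333 = 0.110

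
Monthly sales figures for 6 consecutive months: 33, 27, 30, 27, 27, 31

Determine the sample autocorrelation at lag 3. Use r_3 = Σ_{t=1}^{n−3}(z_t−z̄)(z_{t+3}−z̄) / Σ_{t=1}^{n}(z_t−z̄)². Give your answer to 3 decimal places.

Mean z̄ = (33 + 27 + 30 + 27 + 27 + 31)/6 = 29.1667
Deviations from mean: 3.8333, -2.1667, 0.8333, -2.1667, -2.1667, 1.8333
Σ(z_t−z̄)(z_{t+3}−z̄) = (-8.3056) + (4.6944) + (1.5278) = -2.0833
Denominator Σ(z_t−z̄)² = 32.8333
r_3 = -2.0833 / 32.8333 = -0.063

-0.063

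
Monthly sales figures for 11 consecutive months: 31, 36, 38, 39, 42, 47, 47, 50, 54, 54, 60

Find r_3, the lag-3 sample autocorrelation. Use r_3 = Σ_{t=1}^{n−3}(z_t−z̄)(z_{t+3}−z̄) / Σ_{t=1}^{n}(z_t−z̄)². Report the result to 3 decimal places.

Mean z̄ = (31 + 36 + 38 + 39 + 42 + 47 + 47 + 50 + 54 + 54 + 60)/11 = 45.2727
Numerator Σ_{t=1}^{8}(z_t−z̄)(z_{t+3}−z̄) = 180.7769
Denominator Σ(z_t−z̄)² = 790.1818
r_3 = 180.7769 / 790.1818 = 0.229

0.229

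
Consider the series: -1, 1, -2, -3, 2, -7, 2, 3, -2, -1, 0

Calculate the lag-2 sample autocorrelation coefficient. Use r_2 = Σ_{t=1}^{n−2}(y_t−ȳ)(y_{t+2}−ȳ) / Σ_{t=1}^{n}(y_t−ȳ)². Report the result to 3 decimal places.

Mean ȳ = (-1 + 1 − 2 − 3 + 2 − 7 + 2 + 3 − 2 − 1 + 0)/11 = -0.7273
Numerator Σ_{t=1}^{9}(y_t−ȳ)(y_{t+2}−ȳ) = -14.1488
Denominator Σ(y_t−ȳ)² = 80.1818
r_2 = -14.1488 / 80.1818 = -0.176

-0.176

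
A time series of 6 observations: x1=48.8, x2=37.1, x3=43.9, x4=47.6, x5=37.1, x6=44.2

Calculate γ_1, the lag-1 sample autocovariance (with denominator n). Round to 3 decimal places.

-11.481

Mean x̄ = (48.8 + 37.1 + 43.9 + 47.6 + 37.1 + 44.2)/6 = 43.1167
Σ_{t=1}^{5}(x_t−x̄)(x_{t+1}−x̄) = -68.8886
γ_1 = -68.8886 / 6 = -11.481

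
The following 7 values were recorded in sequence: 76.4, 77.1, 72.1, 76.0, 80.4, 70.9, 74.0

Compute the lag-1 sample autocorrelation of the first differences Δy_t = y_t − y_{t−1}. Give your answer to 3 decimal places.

First differences Δy: 0.7, -5.0, 3.9, 4.4, -9.5, 3.1
Mean of differences = -0.4000
Numerator Σ(Δy_t−Δȳ)(Δy_{t+1}−Δȳ) = -79.7300
Denominator Σ(Δy_t−Δȳ)² = 158.9600
r_1(Δy) = -79.7300 / 158.9600 = -0.502

-0.502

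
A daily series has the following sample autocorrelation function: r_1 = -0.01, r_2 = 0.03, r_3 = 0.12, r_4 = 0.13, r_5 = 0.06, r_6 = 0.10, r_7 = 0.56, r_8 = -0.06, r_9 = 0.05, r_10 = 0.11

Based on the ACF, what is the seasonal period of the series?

The largest autocorrelation is r_7 = 0.56; the remaining lags stay at or below 0.13.
The dominant spike at lag 7 indicates a seasonal period of 7.

7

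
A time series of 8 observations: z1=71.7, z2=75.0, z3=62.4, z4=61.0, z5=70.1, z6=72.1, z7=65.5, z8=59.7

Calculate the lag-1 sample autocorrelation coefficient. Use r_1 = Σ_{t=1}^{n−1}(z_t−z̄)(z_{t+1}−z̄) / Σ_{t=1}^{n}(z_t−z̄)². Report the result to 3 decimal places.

Mean z̄ = (71.7 + 75.0 + 62.4 + 61.0 + 70.1 + 72.1 + 65.5 + 59.7)/8 = 67.1875
Deviations from mean: 4.5125, 7.8125, -4.7875, -6.1875, 2.9125, 4.9125, -1.6875, -7.4875
Numerator Σ_{t=1}^{7}(z_t−z̄)(z_{t+1}−z̄) = 28.1061
Denominator Σ(z_t−z̄)² = 234.1288
r_1 = 28.1061 / 234.1288 = 0.120

0.120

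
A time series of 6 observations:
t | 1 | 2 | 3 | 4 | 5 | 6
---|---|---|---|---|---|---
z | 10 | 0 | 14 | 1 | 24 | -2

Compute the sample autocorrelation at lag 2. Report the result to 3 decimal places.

0.459

Mean z̄ = (10 + 0 + 14 + 1 + 24 − 2)/6 = 7.8333
Numerator Σ_{t=1}^{4}(z_t−z̄)(z_{t+2}−z̄) = 233.7778
Denominator Σ(z_t−z̄)² = 508.8333
r_2 = 233.7778 / 508.8333 = 0.459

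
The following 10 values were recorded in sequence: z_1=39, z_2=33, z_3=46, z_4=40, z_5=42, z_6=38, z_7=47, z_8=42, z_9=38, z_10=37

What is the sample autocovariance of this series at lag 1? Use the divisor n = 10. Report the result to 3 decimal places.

-3.824

Mean z̄ = (39 + 33 + 46 + 40 + 42 + 38 + 47 + 42 + 38 + 37)/10 = 40.2000
Σ_{t=1}^{9}(z_t−z̄)(z_{t+1}−z̄) = -38.2400
γ_1 = -38.2400 / 10 = -3.824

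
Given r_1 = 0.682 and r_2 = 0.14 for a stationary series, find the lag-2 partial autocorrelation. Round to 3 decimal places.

-0.608

φ_{22} = (r_2 − r_1²) / (1 − r_1²)
r_1² = (0.682)² = 0.465124
Numerator = 0.14 − 0.4651 = -0.3251; denominator = 1 − 0.4651 = 0.5349
φ_{22} = -0.3251 / 0.5349 = -0.608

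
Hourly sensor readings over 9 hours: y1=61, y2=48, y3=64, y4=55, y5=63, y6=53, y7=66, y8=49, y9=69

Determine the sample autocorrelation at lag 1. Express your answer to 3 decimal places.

-0.760

Mean ȳ = (61 + 48 + 64 + 55 + 63 + 53 + 66 + 49 + 69)/9 = 58.6667
Numerator Σ_{t=1}^{8}(y_t−ȳ)(y_{t+1}−ȳ) = -354.1111
Denominator Σ(y_t−ȳ)² = 466.0000
r_1 = -354.1111 / 466.0000 = -0.760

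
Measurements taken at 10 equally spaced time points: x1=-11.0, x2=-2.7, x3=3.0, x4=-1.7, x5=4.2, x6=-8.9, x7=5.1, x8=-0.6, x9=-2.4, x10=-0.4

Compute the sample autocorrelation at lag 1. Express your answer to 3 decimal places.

-0.336

Mean x̄ = (-11.0 − 2.7 + 3.0 − 1.7 + 4.2 − 8.9 + 5.1 − 0.6 − 2.4 − 0.4)/10 = -1.5400
Numerator Σ_{t=1}^{9}(x_t−x̄)(x_{t+1}−x̄) = -82.6016
Denominator Σ(x_t−x̄)² = 245.6040
r_1 = -82.6016 / 245.6040 = -0.336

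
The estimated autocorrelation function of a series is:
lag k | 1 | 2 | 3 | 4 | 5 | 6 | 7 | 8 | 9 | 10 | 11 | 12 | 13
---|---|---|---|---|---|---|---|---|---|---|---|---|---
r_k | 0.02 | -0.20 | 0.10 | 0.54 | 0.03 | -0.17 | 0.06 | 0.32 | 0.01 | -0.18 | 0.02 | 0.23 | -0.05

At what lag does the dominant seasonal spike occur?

4

The largest autocorrelation is r_4 = 0.54, with weaker echoes at lags 8 (0.32) and 12 (0.23); the remaining lags stay at or below 0.10.
The dominant spike at lag 4 indicates a seasonal period of 4.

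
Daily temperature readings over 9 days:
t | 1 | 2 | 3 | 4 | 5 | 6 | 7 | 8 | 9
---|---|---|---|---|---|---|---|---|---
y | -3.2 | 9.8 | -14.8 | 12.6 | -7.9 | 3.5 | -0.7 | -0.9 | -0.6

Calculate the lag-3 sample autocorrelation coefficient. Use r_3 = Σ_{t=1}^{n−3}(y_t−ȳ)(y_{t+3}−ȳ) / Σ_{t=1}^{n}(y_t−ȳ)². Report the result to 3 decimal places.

Mean ȳ = (-3.2 + 9.8 − 14.8 + 12.6 − 7.9 + 3.5 − 0.7 − 0.9 − 0.6)/9 = -0.2444
Σ(y_t−ȳ)(y_{t+3}−ȳ) = (-37.9625) + (-76.8958) + (-54.5025) + (-5.8514) + (5.0186) + (-1.3314) = -171.5248
Denominator Σ(y_t−ȳ)² = 559.8622
r_3 = -171.5248 / 559.8622 = -0.306

-0.306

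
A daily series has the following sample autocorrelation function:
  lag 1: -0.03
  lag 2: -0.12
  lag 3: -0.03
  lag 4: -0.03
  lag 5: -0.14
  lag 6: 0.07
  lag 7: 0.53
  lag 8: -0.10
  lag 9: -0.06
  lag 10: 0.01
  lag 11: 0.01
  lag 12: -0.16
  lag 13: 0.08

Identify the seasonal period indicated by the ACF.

7

The largest autocorrelation is r_7 = 0.53; the remaining lags stay at or below 0.08.
The dominant spike at lag 7 indicates a seasonal period of 7.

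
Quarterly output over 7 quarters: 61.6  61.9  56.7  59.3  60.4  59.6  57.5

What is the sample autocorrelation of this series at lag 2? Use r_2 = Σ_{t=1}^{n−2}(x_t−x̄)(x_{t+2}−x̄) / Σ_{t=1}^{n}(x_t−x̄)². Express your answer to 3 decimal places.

Mean x̄ = (61.6 + 61.9 + 56.7 + 59.3 + 60.4 + 59.6 + 57.5)/7 = 59.5714
Deviations from mean: 2.0286, 2.3286, -2.8714, -0.2714, 0.8286, 0.0286, -2.0714
Numerator Σ_{t=1}^{5}(x_t−x̄)(x_{t+2}−x̄) = -10.5602
Denominator Σ(x_t−x̄)² = 22.8343
r_2 = -10.5602 / 22.8343 = -0.462

-0.462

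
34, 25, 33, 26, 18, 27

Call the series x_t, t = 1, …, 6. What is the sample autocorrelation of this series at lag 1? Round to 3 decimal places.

-0.129

Mean x̄ = (34 + 25 + 33 + 26 + 18 + 27)/6 = 27.1667
Deviations from mean: 6.8333, -2.1667, 5.8333, -1.1667, -9.1667, -0.1667
Σ(x_t−x̄)(x_{t+1}−x̄) = (-14.8056) + (-12.6389) + (-6.8056) + (10.6944) + (1.5278) = -22.0278
Denominator Σ(x_t−x̄)² = 170.8333
r_1 = -22.0278 / 170.8333 = -0.129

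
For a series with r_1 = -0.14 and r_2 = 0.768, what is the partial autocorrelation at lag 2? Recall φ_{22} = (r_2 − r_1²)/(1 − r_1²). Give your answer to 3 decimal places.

φ_{22} = (r_2 − r_1²) / (1 − r_1²)
r_1² = (-0.14)² = 0.0196
Numerator = 0.768 − 0.0196 = 0.7484; denominator = 1 − 0.0196 = 0.9804
φ_{22} = 0.7484 / 0.9804 = 0.763

0.763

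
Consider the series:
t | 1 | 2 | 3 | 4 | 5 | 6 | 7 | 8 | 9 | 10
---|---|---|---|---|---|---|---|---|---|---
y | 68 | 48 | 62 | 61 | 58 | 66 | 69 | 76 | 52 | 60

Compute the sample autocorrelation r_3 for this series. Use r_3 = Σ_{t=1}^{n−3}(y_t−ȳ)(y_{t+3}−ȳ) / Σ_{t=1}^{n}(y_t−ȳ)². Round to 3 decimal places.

-0.109

Mean ȳ = (68 + 48 + 62 + 61 + 58 + 66 + 69 + 76 + 52 + 60)/10 = 62.0000
Numerator Σ_{t=1}^{7}(y_t−ȳ)(y_{t+3}−ȳ) = -67.0000
Denominator Σ(y_t−ȳ)² = 614.0000
r_3 = -67.0000 / 614.0000 = -0.109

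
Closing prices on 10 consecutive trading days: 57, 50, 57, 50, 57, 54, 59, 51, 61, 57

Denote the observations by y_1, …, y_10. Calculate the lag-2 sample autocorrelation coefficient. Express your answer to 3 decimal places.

0.495

Mean ȳ = (57 + 50 + 57 + 50 + 57 + 54 + 59 + 51 + 61 + 57)/10 = 55.3000
Numerator Σ_{t=1}^{8}(y_t−ȳ)(y_{t+2}−ȳ) = 66.4200
Denominator Σ(y_t−ȳ)² = 134.1000
r_2 = 66.4200 / 134.1000 = 0.495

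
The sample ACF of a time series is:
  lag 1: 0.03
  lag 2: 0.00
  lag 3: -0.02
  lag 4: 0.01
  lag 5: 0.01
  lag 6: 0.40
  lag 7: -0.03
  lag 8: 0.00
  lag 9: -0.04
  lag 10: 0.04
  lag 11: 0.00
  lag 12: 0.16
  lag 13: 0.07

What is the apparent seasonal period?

The largest autocorrelation is r_6 = 0.40, with a weaker echo at lag 12 (0.16); the remaining lags stay at or below 0.07.
The dominant spike at lag 6 indicates a seasonal period of 6.

6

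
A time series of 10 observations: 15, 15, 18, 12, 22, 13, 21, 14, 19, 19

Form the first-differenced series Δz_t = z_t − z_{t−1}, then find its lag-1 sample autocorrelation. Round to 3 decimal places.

-0.919

First differences Δz: 0, 3, -6, 10, -9, 8, -7, 5, 0
Mean of differences = 0.4444
Numerator Σ(Δz_t−Δz̄)(Δz_{t+1}−Δz̄) = -332.9753
Denominator Σ(Δz_t−Δz̄)² = 362.2222
r_1(Δz) = -332.9753 / 362.2222 = -0.919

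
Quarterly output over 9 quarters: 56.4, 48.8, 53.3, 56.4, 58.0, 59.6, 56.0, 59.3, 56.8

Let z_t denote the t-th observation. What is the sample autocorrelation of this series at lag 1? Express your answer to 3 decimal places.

Mean z̄ = (56.4 + 48.8 + 53.3 + 56.4 + 58.0 + 59.6 + 56.0 + 59.3 + 56.8)/9 = 56.0667
Numerator Σ_{t=1}^{8}(z_t−z̄)(z_{t+1}−z̄) = 26.1556
Denominator Σ(z_t−z̄)² = 87.9000
r_1 = 26.1556 / 87.9000 = 0.298

0.298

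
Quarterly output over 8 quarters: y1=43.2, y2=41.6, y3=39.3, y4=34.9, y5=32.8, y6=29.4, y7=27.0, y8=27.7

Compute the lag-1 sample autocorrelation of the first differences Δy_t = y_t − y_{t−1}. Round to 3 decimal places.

First differences Δy: -1.6, -2.3, -4.4, -2.1, -3.4, -2.4, 0.7
Mean of differences = -2.2143
Numerator Σ(Δy_t−Δȳ)(Δy_{t+1}−Δȳ) = -0.5716
Denominator Σ(Δy_t−Δȳ)² = 15.1086
r_1(Δy) = -0.5716 / 15.1086 = -0.038

-0.038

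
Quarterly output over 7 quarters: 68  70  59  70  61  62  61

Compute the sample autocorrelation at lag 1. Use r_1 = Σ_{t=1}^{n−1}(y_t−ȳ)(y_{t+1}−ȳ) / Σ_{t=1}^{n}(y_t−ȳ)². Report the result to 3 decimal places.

Mean ȳ = (68 + 70 + 59 + 70 + 61 + 62 + 61)/7 = 64.4286
Σ(y_t−ȳ)(y_{t+1}−ȳ) = (19.8980) + (-30.2449) + (-30.2449) + (-19.1020) + (8.3265) + (8.3265) = -43.0408
Denominator Σ(y_t−ȳ)² = 133.7143
r_1 = -43.0408 / 133.7143 = -0.322

-0.322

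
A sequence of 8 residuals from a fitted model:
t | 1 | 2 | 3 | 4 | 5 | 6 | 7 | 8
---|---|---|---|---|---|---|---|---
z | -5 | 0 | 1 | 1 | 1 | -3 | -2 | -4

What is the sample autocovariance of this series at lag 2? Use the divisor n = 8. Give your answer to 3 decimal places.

-0.098

Mean z̄ = (-5 + 0 + 1 + 1 + 1 − 3 − 2 − 4)/8 = -1.3750
Deviations: -3.6250, 1.3750, 2.3750, 2.3750, 2.3750, -1.6250, -0.6250, -2.6250
Σ_{t=1}^{6}(z_t−z̄)(z_{t+2}−z̄) = -0.7813
γ_2 = -0.7813 / 8 = -0.098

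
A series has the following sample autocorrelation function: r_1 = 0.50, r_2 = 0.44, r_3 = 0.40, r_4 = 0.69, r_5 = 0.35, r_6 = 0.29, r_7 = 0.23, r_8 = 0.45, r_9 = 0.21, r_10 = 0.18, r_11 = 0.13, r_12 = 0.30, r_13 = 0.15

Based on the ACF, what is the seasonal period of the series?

4

The largest autocorrelation is r_4 = 0.69; the remaining lags stay at or below 0.50. The elevated value at lag 1 (0.50), dropping to 0.44 at lag 2, reflects decaying short-term dependence rather than seasonality.
The dominant spike at lag 4 indicates a seasonal period of 4.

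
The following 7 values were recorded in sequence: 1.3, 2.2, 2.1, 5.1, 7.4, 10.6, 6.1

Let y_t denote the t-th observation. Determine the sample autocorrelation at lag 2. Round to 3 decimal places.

Mean ȳ = (1.3 + 2.2 + 2.1 + 5.1 + 7.4 + 10.6 + 6.1)/7 = 4.9714
Deviations from mean: -3.6714, -2.7714, -2.8714, 0.1286, 2.4286, 5.6286, 1.1286
Numerator Σ_{t=1}^{5}(y_t−ȳ)(y_{t+2}−ȳ) = 6.6769
Denominator Σ(y_t−ȳ)² = 68.2743
r_2 = 6.6769 / 68.2743 = 0.098

0.098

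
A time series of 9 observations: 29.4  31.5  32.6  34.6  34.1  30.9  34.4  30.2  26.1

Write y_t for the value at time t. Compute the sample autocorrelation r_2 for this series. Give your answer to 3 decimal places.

-0.145

Mean ȳ = (29.4 + 31.5 + 32.6 + 34.6 + 34.1 + 30.9 + 34.4 + 30.2 + 26.1)/9 = 31.5333
Numerator Σ_{t=1}^{7}(y_t−ȳ)(y_{t+2}−ȳ) = -8.9556
Denominator Σ(y_t−ȳ)² = 61.6000
r_2 = -8.9556 / 61.6000 = -0.145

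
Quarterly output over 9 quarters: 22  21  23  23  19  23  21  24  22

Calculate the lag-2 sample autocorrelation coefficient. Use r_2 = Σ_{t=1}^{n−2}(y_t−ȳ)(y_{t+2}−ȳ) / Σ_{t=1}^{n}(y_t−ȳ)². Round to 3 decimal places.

Mean ȳ = (22 + 21 + 23 + 23 + 19 + 23 + 21 + 24 + 22)/9 = 22.0000
Numerator Σ_{t=1}^{7}(y_t−ȳ)(y_{t+2}−ȳ) = 2.0000
Denominator Σ(y_t−ȳ)² = 18.0000
r_2 = 2.0000 / 18.0000 = 0.111

0.111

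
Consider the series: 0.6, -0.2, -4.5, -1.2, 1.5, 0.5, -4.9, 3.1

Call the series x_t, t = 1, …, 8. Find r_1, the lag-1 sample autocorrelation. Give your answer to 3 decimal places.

-0.337

Mean x̄ = (0.6 − 0.2 − 4.5 − 1.2 + 1.5 + 0.5 − 4.9 + 3.1)/8 = -0.6375
Deviations from mean: 1.2375, 0.4375, -3.8625, -0.5625, 2.1375, 1.1375, -4.2625, 3.7375
Numerator Σ_{t=1}^{7}(x_t−x̄)(x_{t+1}−x̄) = -18.5264
Denominator Σ(x_t−x̄)² = 54.9588
r_1 = -18.5264 / 54.9588 = -0.337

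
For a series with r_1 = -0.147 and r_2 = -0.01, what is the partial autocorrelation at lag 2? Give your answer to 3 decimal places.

-0.032

φ_{22} = (r_2 − r_1²) / (1 − r_1²)
r_1² = (-0.147)² = 0.021609
Numerator = -0.01 − 0.0216 = -0.0316; denominator = 1 − 0.0216 = 0.9784
φ_{22} = -0.0316 / 0.9784 = -0.032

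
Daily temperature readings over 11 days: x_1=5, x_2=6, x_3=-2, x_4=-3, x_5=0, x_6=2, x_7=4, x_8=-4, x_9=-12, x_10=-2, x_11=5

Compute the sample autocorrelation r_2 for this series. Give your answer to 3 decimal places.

Mean x̄ = (5 + 6 − 2 − 3 + 0 + 2 + 4 − 4 − 12 − 2 + 5)/11 = -0.0909
Numerator Σ_{t=1}^{9}(x_t−x̄)(x_{t+2}−x̄) = -143.3802
Denominator Σ(x_t−x̄)² = 282.9091
r_2 = -143.3802 / 282.9091 = -0.507

-0.507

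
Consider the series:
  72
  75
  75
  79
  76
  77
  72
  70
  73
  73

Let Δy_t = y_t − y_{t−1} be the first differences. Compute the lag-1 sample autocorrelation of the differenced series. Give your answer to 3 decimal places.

First differences Δy: 3, 0, 4, -3, 1, -5, -2, 3, 0
Mean of differences = 0.1111
Numerator Σ(Δy_t−Δȳ)(Δy_{t+1}−Δȳ) = -15.7901
Denominator Σ(Δy_t−Δȳ)² = 72.8889
r_1(Δy) = -15.7901 / 72.8889 = -0.217

-0.217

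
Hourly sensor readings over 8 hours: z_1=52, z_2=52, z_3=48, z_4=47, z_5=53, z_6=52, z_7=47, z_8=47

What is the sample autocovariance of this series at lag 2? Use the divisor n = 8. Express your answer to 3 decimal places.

-4.641

Mean z̄ = (52 + 52 + 48 + 47 + 53 + 52 + 47 + 47)/8 = 49.7500
Deviations: 2.2500, 2.2500, -1.7500, -2.7500, 3.2500, 2.2500, -2.7500, -2.7500
Σ_{t=1}^{6}(z_t−z̄)(z_{t+2}−z̄) = -37.1250
γ_2 = -37.1250 / 8 = -4.641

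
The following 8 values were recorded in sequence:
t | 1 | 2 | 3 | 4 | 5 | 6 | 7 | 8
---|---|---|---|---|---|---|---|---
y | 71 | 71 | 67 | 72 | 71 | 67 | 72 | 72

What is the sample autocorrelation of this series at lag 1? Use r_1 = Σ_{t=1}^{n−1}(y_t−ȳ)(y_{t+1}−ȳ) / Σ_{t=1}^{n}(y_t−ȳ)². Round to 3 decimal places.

Mean ȳ = (71 + 71 + 67 + 72 + 71 + 67 + 72 + 72)/8 = 70.3750
Deviations from mean: 0.6250, 0.6250, -3.3750, 1.6250, 0.6250, -3.3750, 1.6250, 1.6250
Numerator Σ_{t=1}^{7}(y_t−ȳ)(y_{t+1}−ȳ) = -11.1406
Denominator Σ(y_t−ȳ)² = 31.8750
r_1 = -11.1406 / 31.8750 = -0.350

-0.350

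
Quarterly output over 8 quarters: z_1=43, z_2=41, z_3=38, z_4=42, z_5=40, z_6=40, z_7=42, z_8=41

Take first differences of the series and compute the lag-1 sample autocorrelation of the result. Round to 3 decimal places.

First differences Δz: -2, -3, 4, -2, 0, 2, -1
Mean of differences = -0.2857
Numerator Σ(Δz_t−Δz̄)(Δz_{t+1}−Δz̄) = -15.7959
Denominator Σ(Δz_t−Δz̄)² = 37.4286
r_1(Δz) = -15.7959 / 37.4286 = -0.422

-0.422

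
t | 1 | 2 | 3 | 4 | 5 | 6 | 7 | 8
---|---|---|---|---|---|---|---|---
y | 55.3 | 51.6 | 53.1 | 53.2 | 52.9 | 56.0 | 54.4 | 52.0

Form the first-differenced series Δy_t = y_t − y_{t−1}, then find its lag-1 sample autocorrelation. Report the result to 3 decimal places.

First differences Δy: -3.7, 1.5, 0.1, -0.3, 3.1, -1.6, -2.4
Mean of differences = -0.4714
Numerator Σ(Δy_t−Δȳ)(Δy_{t+1}−Δȳ) = -6.3822
Denominator Σ(Δy_t−Δȳ)² = 32.4143
r_1(Δy) = -6.3822 / 32.4143 = -0.197

-0.197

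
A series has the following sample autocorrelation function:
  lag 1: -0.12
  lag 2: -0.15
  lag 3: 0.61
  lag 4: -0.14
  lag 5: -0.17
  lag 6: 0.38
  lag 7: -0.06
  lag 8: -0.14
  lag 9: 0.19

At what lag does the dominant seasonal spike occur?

3

The largest autocorrelation is r_3 = 0.61, with weaker echoes at lags 6 (0.38) and 9 (0.19); the remaining lags stay at or below -0.06.
The dominant spike at lag 3 indicates a seasonal period of 3.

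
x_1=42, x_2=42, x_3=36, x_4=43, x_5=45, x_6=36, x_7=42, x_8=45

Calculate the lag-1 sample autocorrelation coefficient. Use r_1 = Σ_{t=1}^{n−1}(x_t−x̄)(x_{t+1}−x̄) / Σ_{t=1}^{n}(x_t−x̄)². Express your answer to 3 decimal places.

Mean x̄ = (42 + 42 + 36 + 43 + 45 + 36 + 42 + 45)/8 = 41.3750
Deviations from mean: 0.6250, 0.6250, -5.3750, 1.6250, 3.6250, -5.3750, 0.6250, 3.6250
Σ(x_t−x̄)(x_{t+1}−x̄) = (0.3906) + (-3.3594) + (-8.7344) + (5.8906) + (-19.4844) + (-3.3594) + (2.2656) = -26.3906
Denominator Σ(x_t−x̄)² = 87.8750
r_1 = -26.3906 / 87.8750 = -0.300

-0.300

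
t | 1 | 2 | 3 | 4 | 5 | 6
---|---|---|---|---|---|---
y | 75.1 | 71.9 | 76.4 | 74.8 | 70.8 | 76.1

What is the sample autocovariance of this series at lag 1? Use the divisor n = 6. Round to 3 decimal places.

Mean ȳ = (75.1 + 71.9 + 76.4 + 74.8 + 70.8 + 76.1)/6 = 74.1833
Deviations: 0.9167, -2.2833, 2.2167, 0.6167, -3.3833, 1.9167
Σ_{t=1}^{5}(y_t−ȳ)(y_{t+1}−ȳ) = -14.3586
γ_1 = -14.3586 / 6 = -2.393

-2.393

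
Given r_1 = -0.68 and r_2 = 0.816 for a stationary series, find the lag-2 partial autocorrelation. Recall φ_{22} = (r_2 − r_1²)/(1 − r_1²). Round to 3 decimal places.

φ_{22} = (r_2 − r_1²) / (1 − r_1²)
r_1² = (-0.68)² = 0.4624
Numerator = 0.816 − 0.4624 = 0.3536; denominator = 1 − 0.4624 = 0.5376
φ_{22} = 0.3536 / 0.5376 = 0.658

0.658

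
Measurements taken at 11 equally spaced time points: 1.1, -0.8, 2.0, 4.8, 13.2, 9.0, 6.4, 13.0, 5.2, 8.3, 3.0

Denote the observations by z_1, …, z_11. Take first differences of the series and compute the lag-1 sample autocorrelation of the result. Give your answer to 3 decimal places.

-0.427

First differences Δz: -1.9, 2.8, 2.8, 8.4, -4.2, -2.6, 6.6, -7.8, 3.1, -5.3
Mean of differences = 0.1900
Numerator Σ(Δz_t−Δz̄)(Δz_{t+1}−Δz̄) = -109.3351
Denominator Σ(Δz_t−Δz̄)² = 255.9890
r_1(Δz) = -109.3351 / 255.9890 = -0.427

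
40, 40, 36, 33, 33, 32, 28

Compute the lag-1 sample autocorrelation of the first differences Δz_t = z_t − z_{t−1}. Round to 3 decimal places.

First differences Δz: 0, -4, -3, 0, -1, -4
Mean of differences = -2.0000
Numerator Σ(Δz_t−Δz̄)(Δz_{t+1}−Δz̄) = -4.0000
Denominator Σ(Δz_t−Δz̄)² = 18.0000
r_1(Δz) = -4.0000 / 18.0000 = -0.222

-0.222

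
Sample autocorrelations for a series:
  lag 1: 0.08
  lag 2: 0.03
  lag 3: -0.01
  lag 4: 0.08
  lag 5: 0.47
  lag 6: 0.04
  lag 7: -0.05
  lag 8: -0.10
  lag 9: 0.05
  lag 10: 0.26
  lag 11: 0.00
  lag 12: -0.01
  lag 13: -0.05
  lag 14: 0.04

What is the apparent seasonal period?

The largest autocorrelation is r_5 = 0.47, with a weaker echo at lag 10 (0.26); the remaining lags stay at or below 0.08.
The dominant spike at lag 5 indicates a seasonal period of 5.

5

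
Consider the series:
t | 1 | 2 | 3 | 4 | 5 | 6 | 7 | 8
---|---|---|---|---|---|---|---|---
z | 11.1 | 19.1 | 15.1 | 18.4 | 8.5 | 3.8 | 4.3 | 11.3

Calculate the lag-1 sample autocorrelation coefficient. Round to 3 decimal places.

Mean z̄ = (11.1 + 19.1 + 15.1 + 18.4 + 8.5 + 3.8 + 4.3 + 11.3)/8 = 11.4500
Deviations from mean: -0.3500, 7.6500, 3.6500, 6.9500, -2.9500, -7.6500, -7.1500, -0.1500
Σ(z_t−z̄)(z_{t+1}−z̄) = (-2.6775) + (27.9225) + (25.3675) + (-20.5025) + (22.5675) + (54.6975) + (1.0725) = 108.4475
Denominator Σ(z_t−z̄)² = 238.6400
r_1 = 108.4475 / 238.6400 = 0.454

0.454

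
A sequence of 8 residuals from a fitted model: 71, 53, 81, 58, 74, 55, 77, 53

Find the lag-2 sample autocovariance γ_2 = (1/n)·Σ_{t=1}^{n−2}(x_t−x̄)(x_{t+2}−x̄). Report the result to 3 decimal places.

77.484

Mean x̄ = (71 + 53 + 81 + 58 + 74 + 55 + 77 + 53)/8 = 65.2500
Σ_{t=1}^{6}(x_t−x̄)(x_{t+2}−x̄) = 619.8750
γ_2 = 619.8750 / 8 = 77.484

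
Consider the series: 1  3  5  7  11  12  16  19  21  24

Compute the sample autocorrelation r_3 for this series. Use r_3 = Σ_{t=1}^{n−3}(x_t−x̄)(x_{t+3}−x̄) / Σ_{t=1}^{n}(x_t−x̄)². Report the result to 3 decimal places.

Mean x̄ = (1 + 3 + 5 + 7 + 11 + 12 + 16 + 19 + 21 + 24)/10 = 11.9000
Numerator Σ_{t=1}^{7}(x_t−x̄)(x_{t+3}−x̄) = 84.7700
Denominator Σ(x_t−x̄)² = 566.9000
r_3 = 84.7700 / 566.9000 = 0.150

0.150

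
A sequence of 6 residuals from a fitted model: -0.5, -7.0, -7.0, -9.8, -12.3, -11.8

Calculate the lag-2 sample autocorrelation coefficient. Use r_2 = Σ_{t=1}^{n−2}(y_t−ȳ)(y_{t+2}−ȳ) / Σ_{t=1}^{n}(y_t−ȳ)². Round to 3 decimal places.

0.087

Mean ȳ = (-0.5 − 7.0 − 7.0 − 9.8 − 12.3 − 11.8)/6 = -8.0667
Deviations from mean: 7.5667, 1.0667, 1.0667, -1.7333, -4.2333, -3.7333
Σ(y_t−ȳ)(y_{t+2}−ȳ) = (8.0711) + (-1.8489) + (-4.5156) + (6.4711) = 8.1778
Denominator Σ(y_t−ȳ)² = 94.3933
r_2 = 8.1778 / 94.3933 = 0.087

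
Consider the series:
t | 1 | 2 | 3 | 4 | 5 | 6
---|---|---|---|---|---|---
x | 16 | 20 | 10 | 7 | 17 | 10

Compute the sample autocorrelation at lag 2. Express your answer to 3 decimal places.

-0.332

Mean x̄ = (16 + 20 + 10 + 7 + 17 + 10)/6 = 13.3333
Σ(x_t−x̄)(x_{t+2}−x̄) = (-8.8889) + (-42.2222) + (-12.2222) + (21.1111) = -42.2222
Denominator Σ(x_t−x̄)² = 127.3333
r_2 = -42.2222 / 127.3333 = -0.332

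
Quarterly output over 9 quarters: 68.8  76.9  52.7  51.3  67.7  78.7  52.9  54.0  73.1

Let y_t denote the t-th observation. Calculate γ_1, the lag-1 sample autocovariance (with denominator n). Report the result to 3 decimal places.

-8.440

Mean ȳ = (68.8 + 76.9 + 52.7 + 51.3 + 67.7 + 78.7 + 52.9 + 54.0 + 73.1)/9 = 64.0111
Σ_{t=1}^{8}(y_t−ȳ)(y_{t+1}−ȳ) = -75.9568
γ_1 = -75.9568 / 9 = -8.440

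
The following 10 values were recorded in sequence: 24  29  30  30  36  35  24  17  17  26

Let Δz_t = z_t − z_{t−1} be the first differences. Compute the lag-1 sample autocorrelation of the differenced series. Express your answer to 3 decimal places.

First differences Δz: 5, 1, 0, 6, -1, -11, -7, 0, 9
Mean of differences = 0.2222
Numerator Σ(Δz_t−Δz̄)(Δz_{t+1}−Δz̄) = 89.6173
Denominator Σ(Δz_t−Δz̄)² = 313.5556
r_1(Δz) = 89.6173 / 313.5556 = 0.286

0.286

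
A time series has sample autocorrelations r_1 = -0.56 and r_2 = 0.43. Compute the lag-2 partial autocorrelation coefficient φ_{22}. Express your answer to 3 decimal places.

0.170

φ_{22} = (r_2 − r_1²) / (1 − r_1²)
r_1² = (-0.56)² = 0.3136
Numerator = 0.43 − 0.3136 = 0.1164; denominator = 1 − 0.3136 = 0.6864
φ_{22} = 0.1164 / 0.6864 = 0.170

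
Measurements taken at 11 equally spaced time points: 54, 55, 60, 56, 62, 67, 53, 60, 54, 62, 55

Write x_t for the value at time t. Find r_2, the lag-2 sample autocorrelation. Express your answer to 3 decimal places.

Mean x̄ = (54 + 55 + 60 + 56 + 62 + 67 + 53 + 60 + 54 + 62 + 55)/11 = 58.0000
Numerator Σ_{t=1}^{9}(x_t−x̄)(x_{t+2}−x̄) = 26.0000
Denominator Σ(x_t−x̄)² = 200.0000
r_2 = 26.0000 / 200.0000 = 0.130

0.130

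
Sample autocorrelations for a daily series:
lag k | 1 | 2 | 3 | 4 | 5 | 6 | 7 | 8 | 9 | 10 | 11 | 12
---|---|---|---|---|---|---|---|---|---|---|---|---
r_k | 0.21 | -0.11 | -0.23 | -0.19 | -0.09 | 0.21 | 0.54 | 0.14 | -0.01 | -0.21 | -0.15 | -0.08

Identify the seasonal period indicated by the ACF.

7

The largest autocorrelation is r_7 = 0.54; the remaining lags stay at or below 0.21.
The dominant spike at lag 7 indicates a seasonal period of 7.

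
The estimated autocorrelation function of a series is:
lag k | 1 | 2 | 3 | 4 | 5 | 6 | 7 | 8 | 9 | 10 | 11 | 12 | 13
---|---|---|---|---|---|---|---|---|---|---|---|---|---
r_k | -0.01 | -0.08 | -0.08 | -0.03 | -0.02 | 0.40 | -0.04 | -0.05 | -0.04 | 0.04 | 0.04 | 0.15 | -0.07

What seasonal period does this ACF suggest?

The largest autocorrelation is r_6 = 0.40, with a weaker echo at lag 12 (0.15); the remaining lags stay at or below 0.04.
The dominant spike at lag 6 indicates a seasonal period of 6.

6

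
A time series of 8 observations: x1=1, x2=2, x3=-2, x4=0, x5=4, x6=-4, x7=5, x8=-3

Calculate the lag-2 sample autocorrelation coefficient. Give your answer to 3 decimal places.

Mean x̄ = (1 + 2 − 2 + 0 + 4 − 4 + 5 − 3)/8 = 0.3750
Numerator Σ_{t=1}^{6}(x_t−x̄)(x_{t+2}−x̄) = 22.4688
Denominator Σ(x_t−x̄)² = 73.8750
r_2 = 22.4688 / 73.8750 = 0.304

0.304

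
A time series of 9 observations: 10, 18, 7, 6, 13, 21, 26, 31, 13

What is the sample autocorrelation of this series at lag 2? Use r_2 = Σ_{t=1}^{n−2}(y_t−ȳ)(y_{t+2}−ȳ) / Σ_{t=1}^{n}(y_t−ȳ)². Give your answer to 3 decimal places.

0.045

Mean ȳ = (10 + 18 + 7 + 6 + 13 + 21 + 26 + 31 + 13)/9 = 16.1111
Numerator Σ_{t=1}^{7}(y_t−ȳ)(y_{t+2}−ȳ) = 26.7531
Denominator Σ(y_t−ȳ)² = 588.8889
r_2 = 26.7531 / 588.8889 = 0.045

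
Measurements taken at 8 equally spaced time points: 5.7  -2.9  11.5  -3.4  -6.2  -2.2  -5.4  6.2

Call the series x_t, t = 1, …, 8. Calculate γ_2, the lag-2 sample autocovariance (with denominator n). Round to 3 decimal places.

3.902

Mean x̄ = (5.7 − 2.9 + 11.5 − 3.4 − 6.2 − 2.2 − 5.4 + 6.2)/8 = 0.4125
Deviations: 5.2875, -3.3125, 11.0875, -3.8125, -6.6125, -2.6125, -5.8125, 5.7875
Σ_{t=1}^{6}(x_t−x̄)(x_{t+2}−x̄) = 31.2134
γ_2 = 31.2134 / 8 = 3.902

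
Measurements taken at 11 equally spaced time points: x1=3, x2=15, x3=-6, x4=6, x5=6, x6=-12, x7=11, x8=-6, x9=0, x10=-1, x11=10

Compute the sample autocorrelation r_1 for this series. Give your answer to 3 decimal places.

Mean x̄ = (3 + 15 − 6 + 6 + 6 − 12 + 11 − 6 + 0 − 1 + 10)/11 = 2.3636
Numerator Σ_{t=1}^{10}(x_t−x̄)(x_{t+1}−x̄) = -361.3140
Denominator Σ(x_t−x̄)² = 682.5455
r_1 = -361.3140 / 682.5455 = -0.529

-0.529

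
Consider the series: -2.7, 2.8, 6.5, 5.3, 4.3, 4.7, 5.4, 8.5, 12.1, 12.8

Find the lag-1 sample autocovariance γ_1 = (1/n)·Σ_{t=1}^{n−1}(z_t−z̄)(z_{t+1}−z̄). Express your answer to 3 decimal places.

8.535

Mean z̄ = (-2.7 + 2.8 + 6.5 + 5.3 + 4.3 + 4.7 + 5.4 + 8.5 + 12.1 + 12.8)/10 = 5.9700
Σ_{t=1}^{9}(z_t−z̄)(z_{t+1}−z̄) = 85.3471
γ_1 = 85.3471 / 10 = 8.535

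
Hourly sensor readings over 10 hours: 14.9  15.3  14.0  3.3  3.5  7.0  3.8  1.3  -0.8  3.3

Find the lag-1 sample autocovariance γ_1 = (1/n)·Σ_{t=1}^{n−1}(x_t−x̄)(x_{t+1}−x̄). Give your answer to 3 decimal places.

Mean x̄ = (14.9 + 15.3 + 14.0 + 3.3 + 3.5 + 7.0 + 3.8 + 1.3 − 0.8 + 3.3)/10 = 6.5600
Σ_{t=1}^{9}(x_t−x̄)(x_{t+1}−x̄) = 198.3024
γ_1 = 198.3024 / 10 = 19.830

19.830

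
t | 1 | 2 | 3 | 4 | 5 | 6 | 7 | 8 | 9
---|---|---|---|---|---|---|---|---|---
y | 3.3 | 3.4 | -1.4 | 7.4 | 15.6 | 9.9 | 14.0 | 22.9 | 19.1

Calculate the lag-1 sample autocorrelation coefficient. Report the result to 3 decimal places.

Mean ȳ = (3.3 + 3.4 − 1.4 + 7.4 + 15.6 + 9.9 + 14.0 + 22.9 + 19.1)/9 = 10.4667
Numerator Σ_{t=1}^{8}(y_t−ȳ)(y_{t+1}−ȳ) = 301.5122
Denominator Σ(y_t−ȳ)² = 519.8000
r_1 = 301.5122 / 519.8000 = 0.580

0.580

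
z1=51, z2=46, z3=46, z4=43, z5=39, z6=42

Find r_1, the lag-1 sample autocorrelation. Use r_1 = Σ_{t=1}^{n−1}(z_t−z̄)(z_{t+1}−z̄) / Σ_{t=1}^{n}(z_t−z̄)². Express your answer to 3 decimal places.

Mean z̄ = (51 + 46 + 46 + 43 + 39 + 42)/6 = 44.5000
Σ(z_t−z̄)(z_{t+1}−z̄) = (9.7500) + (2.2500) + (-2.2500) + (8.2500) + (13.7500) = 31.7500
Denominator Σ(z_t−z̄)² = 85.5000
r_1 = 31.7500 / 85.5000 = 0.371

0.371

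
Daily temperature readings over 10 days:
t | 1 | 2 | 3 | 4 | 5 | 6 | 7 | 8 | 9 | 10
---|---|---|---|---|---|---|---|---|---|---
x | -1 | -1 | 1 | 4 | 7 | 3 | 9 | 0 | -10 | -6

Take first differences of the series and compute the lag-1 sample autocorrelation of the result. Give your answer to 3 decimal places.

-0.113

First differences Δx: 0, 2, 3, 3, -4, 6, -9, -10, 4
Mean of differences = -0.5556
Numerator Σ(Δx_t−Δx̄)(Δx_{t+1}−Δx̄) = -30.3086
Denominator Σ(Δx_t−Δx̄)² = 268.2222
r_1(Δx) = -30.3086 / 268.2222 = -0.113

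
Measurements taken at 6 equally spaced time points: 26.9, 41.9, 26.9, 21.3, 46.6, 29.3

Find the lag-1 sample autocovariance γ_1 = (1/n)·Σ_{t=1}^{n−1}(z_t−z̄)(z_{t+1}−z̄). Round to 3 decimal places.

-40.563

Mean z̄ = (26.9 + 41.9 + 26.9 + 21.3 + 46.6 + 29.3)/6 = 32.1500
Σ_{t=1}^{5}(z_t−z̄)(z_{t+1}−z̄) = -243.3775
γ_1 = -243.3775 / 6 = -40.563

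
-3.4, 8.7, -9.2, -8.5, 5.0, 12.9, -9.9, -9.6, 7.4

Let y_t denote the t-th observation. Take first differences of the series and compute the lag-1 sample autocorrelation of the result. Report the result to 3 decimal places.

-0.181

First differences Δy: 12.1, -17.9, 0.7, 13.5, 7.9, -22.8, 0.3, 17.0
Mean of differences = 1.3500
Numerator Σ(Δy_t−Δȳ)(Δy_{t+1}−Δȳ) = -271.9975
Denominator Σ(Δy_t−Δȳ)² = 1506.3200
r_1(Δy) = -271.9975 / 1506.3200 = -0.181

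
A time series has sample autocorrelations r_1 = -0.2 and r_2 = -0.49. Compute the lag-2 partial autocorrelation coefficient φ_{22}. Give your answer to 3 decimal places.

-0.552

φ_{22} = (r_2 − r_1²) / (1 − r_1²)
r_1² = (-0.2)² = 0.04
Numerator = -0.49 − 0.0400 = -0.5300; denominator = 1 − 0.0400 = 0.9600
φ_{22} = -0.5300 / 0.9600 = -0.552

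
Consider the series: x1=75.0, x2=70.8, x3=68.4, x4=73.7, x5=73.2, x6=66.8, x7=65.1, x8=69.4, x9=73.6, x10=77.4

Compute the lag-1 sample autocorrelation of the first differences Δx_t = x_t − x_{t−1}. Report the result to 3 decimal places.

0.238

First differences Δx: -4.2, -2.4, 5.3, -0.5, -6.4, -1.7, 4.3, 4.2, 3.8
Mean of differences = 0.2667
Numerator Σ(Δx_t−Δx̄)(Δx_{t+1}−Δx̄) = 34.6822
Denominator Σ(Δx_t−Δx̄)² = 145.5200
r_1(Δx) = 34.6822 / 145.5200 = 0.238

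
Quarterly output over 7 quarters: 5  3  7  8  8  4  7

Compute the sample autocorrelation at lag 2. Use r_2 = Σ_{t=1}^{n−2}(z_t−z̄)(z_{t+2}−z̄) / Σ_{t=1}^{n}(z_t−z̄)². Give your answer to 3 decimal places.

Mean z̄ = (5 + 3 + 7 + 8 + 8 + 4 + 7)/7 = 6.0000
Deviations from mean: -1.0000, -3.0000, 1.0000, 2.0000, 2.0000, -2.0000, 1.0000
Numerator Σ_{t=1}^{5}(z_t−z̄)(z_{t+2}−z̄) = -7.0000
Denominator Σ(z_t−z̄)² = 24.0000
r_2 = -7.0000 / 24.0000 = -0.292

-0.292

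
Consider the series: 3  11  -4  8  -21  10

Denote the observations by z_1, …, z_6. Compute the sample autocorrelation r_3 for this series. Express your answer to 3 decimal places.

Mean z̄ = (3 + 11 − 4 + 8 − 21 + 10)/6 = 1.1667
Deviations from mean: 1.8333, 9.8333, -5.1667, 6.8333, -22.1667, 8.8333
Numerator Σ_{t=1}^{3}(z_t−z̄)(z_{t+3}−z̄) = -251.0833
Denominator Σ(z_t−z̄)² = 742.8333
r_3 = -251.0833 / 742.8333 = -0.338

-0.338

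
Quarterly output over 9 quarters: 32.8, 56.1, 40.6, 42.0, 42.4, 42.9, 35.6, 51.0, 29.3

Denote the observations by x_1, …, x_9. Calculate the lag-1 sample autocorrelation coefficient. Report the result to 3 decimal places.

-0.560

Mean x̄ = (32.8 + 56.1 + 40.6 + 42.0 + 42.4 + 42.9 + 35.6 + 51.0 + 29.3)/9 = 41.4111
Numerator Σ_{t=1}^{8}(x_t−x̄)(x_{t+1}−x̄) = -317.3312
Denominator Σ(x_t−x̄)² = 566.5089
r_1 = -317.3312 / 566.5089 = -0.560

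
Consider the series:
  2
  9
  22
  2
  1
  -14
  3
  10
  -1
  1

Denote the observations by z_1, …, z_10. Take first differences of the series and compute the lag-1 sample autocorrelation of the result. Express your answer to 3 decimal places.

First differences Δz: 7, 13, -20, -1, -15, 17, 7, -11, 2
Mean of differences = -0.1111
Numerator Σ(Δz_t−Δz̄)(Δz_{t+1}−Δz̄) = -370.1235
Denominator Σ(Δz_t−Δz̄)² = 1306.8889
r_1(Δz) = -370.1235 / 1306.8889 = -0.283

-0.283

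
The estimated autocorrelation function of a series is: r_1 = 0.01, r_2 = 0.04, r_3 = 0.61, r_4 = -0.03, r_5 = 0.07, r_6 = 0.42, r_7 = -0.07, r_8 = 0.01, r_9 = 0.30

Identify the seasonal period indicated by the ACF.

3

The largest autocorrelation is r_3 = 0.61, with weaker echoes at lags 6 (0.42) and 9 (0.30); the remaining lags stay at or below 0.07.
The dominant spike at lag 3 indicates a seasonal period of 3.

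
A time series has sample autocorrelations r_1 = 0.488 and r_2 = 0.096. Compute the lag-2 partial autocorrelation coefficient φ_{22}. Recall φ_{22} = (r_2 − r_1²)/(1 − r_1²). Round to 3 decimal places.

φ_{22} = (r_2 − r_1²) / (1 − r_1²)
r_1² = (0.488)² = 0.238144
Numerator = 0.096 − 0.2381 = -0.1421; denominator = 1 − 0.2381 = 0.7619
φ_{22} = -0.1421 / 0.7619 = -0.187

-0.187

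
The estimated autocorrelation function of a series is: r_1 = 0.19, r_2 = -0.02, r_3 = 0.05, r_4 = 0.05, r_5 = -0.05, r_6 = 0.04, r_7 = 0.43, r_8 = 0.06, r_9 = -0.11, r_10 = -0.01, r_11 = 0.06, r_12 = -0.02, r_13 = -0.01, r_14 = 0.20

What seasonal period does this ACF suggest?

The largest autocorrelation is r_7 = 0.43, with a weaker echo at lag 14 (0.20); the remaining lags stay at or below 0.19.
The dominant spike at lag 7 indicates a seasonal period of 7.

7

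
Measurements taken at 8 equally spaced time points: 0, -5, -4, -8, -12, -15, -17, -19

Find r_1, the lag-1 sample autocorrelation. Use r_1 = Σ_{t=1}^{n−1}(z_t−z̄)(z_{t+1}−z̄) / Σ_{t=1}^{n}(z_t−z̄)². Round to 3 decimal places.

0.605

Mean z̄ = (0 − 5 − 4 − 8 − 12 − 15 − 17 − 19)/8 = -10.0000
Deviations from mean: 10.0000, 5.0000, 6.0000, 2.0000, -2.0000, -5.0000, -7.0000, -9.0000
Σ(z_t−z̄)(z_{t+1}−z̄) = (50.0000) + (30.0000) + (12.0000) + (-4.0000) + (10.0000) + (35.0000) + (63.0000) = 196.0000
Denominator Σ(z_t−z̄)² = 324.0000
r_1 = 196.0000 / 324.0000 = 0.605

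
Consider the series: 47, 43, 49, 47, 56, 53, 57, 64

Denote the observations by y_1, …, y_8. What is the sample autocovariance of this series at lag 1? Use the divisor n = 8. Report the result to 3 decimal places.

Mean ȳ = (47 + 43 + 49 + 47 + 56 + 53 + 57 + 64)/8 = 52.0000
Deviations: -5.0000, -9.0000, -3.0000, -5.0000, 4.0000, 1.0000, 5.0000, 12.0000
Σ_{t=1}^{7}(y_t−ȳ)(y_{t+1}−ȳ) = 136.0000
γ_1 = 136.0000 / 8 = 17.000

17.000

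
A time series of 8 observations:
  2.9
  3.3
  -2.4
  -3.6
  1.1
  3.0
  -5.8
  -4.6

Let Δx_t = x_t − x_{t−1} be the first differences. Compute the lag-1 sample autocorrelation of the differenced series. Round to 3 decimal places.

-0.232

First differences Δx: 0.4, -5.7, -1.2, 4.7, 1.9, -8.8, 1.2
Mean of differences = -1.0714
Numerator Σ(Δx_t−Δx̄)(Δx_{t+1}−Δx̄) = -30.3280
Denominator Σ(Δx_t−Δx̄)² = 130.6343
r_1(Δx) = -30.3280 / 130.6343 = -0.232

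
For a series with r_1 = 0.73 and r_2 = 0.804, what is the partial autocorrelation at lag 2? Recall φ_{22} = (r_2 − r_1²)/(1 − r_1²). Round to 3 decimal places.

0.580

φ_{22} = (r_2 − r_1²) / (1 − r_1²)
r_1² = (0.73)² = 0.5329
Numerator = 0.804 − 0.5329 = 0.2711; denominator = 1 − 0.5329 = 0.4671
φ_{22} = 0.2711 / 0.4671 = 0.580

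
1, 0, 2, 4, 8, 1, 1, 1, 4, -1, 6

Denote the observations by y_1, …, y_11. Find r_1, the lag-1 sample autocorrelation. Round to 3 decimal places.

Mean ȳ = (1 + 0 + 2 + 4 + 8 + 1 + 1 + 1 + 4 − 1 + 6)/11 = 2.4545
Numerator Σ_{t=1}^{10}(y_t−ȳ)(y_{t+1}−ȳ) = -11.1157
Denominator Σ(y_t−ȳ)² = 74.7273
r_1 = -11.1157 / 74.7273 = -0.149

-0.149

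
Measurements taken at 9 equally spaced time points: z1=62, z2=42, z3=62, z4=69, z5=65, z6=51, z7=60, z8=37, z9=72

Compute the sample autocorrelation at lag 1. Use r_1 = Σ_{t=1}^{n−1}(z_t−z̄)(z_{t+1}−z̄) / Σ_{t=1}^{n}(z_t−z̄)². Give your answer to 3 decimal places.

Mean z̄ = (62 + 42 + 62 + 69 + 65 + 51 + 60 + 37 + 72)/9 = 57.7778
Numerator Σ_{t=1}^{8}(z_t−z̄)(z_{t+1}−z̄) = -410.4938
Denominator Σ(z_t−z̄)² = 1147.5556
r_1 = -410.4938 / 1147.5556 = -0.358

-0.358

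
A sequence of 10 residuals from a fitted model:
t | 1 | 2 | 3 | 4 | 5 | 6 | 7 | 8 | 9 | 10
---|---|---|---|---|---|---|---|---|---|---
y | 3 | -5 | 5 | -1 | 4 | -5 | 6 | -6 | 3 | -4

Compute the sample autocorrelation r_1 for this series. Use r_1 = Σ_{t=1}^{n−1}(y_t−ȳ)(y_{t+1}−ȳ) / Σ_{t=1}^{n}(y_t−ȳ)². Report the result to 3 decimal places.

Mean ȳ = (3 − 5 + 5 − 1 + 4 − 5 + 6 − 6 + 3 − 4)/10 = 0.0000
Numerator Σ_{t=1}^{9}(y_t−ȳ)(y_{t+1}−ȳ) = -165.0000
Denominator Σ(y_t−ȳ)² = 198.0000
r_1 = -165.0000 / 198.0000 = -0.833

-0.833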